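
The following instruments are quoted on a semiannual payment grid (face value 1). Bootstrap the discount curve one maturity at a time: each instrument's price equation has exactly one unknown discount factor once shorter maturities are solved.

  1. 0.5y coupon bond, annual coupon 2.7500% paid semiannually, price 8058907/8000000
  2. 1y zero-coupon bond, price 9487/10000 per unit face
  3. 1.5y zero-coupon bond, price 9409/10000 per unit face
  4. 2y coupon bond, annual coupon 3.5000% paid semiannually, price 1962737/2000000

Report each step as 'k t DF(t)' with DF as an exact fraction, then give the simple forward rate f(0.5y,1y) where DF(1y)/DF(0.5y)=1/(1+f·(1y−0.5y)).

1 1/2 9937/10000
2 1 9487/10000
3 3/2 9409/10000
4 2 9149/10000
f(0.5y,1y) = ((9937/10000)/(9487/10000) − 1)/(1/2) = 900/9487 ≈ 9.4867%

step 1 [0.5y] bond c/2=11/800: DF=(8058907/8000000 − 11/800·(0))/(1+11/800) = 9937/10000 ≈ 0.993700
step 2 [1y] zero: DF = P = 9487/10000 ≈ 0.948700
step 3 [1.5y] zero: DF = P = 9409/10000 ≈ 0.940900
step 4 [2y] bond c/2=7/400: DF=(1962737/2000000 − 7/400·(0.993700+0.948700+0.940900))/(1+7/400) = 9149/10000 ≈ 0.914900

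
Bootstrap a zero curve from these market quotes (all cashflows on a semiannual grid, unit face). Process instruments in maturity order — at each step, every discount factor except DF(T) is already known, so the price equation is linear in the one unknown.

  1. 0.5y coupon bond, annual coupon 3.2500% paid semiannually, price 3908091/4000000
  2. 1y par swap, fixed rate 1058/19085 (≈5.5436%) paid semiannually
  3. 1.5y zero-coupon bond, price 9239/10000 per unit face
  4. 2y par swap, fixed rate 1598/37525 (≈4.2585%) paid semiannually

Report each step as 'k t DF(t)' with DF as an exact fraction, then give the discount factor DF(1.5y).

step 1 [0.5y] bond c/2=13/800: DF=(3908091/4000000 − 13/800·(0))/(1+13/800) = 4807/5000 ≈ 0.961400
step 2 [1y] swap r/2=529/19085: DF=(1 − 529/19085·(0.961400))/(1+529/19085) = 9471/10000 ≈ 0.947100
step 3 [1.5y] zero: DF = P = 9239/10000 ≈ 0.923900
step 4 [2y] swap r/2=799/37525: DF=(1 − 799/37525·(0.961400+0.947100+0.923900))/(1+799/37525) = 9201/10000 ≈ 0.920100

1 1/2 4807/5000
2 1 9471/10000
3 3/2 9239/10000
4 2 9201/10000
DF(1.5y) = 9239/10000 ≈ 0.923900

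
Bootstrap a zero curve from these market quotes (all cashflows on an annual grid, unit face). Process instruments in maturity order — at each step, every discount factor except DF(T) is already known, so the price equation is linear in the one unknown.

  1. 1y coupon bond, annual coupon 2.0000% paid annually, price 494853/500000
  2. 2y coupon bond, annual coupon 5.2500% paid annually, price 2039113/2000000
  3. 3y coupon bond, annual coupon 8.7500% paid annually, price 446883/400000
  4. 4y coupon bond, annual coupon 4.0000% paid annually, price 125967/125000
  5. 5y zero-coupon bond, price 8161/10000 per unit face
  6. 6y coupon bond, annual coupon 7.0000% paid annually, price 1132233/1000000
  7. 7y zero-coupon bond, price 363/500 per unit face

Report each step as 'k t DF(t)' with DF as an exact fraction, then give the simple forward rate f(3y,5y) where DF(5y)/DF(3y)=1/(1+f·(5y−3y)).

1 1 9703/10000
2 2 9203/10000
3 3 547/625
4 4 4313/5000
5 5 8161/10000
6 6 3837/5000
7 7 363/500
f(3y,5y) = ((547/625)/(8161/10000) − 1)/(2) = 591/16322 ≈ 3.6209%

step 1 [1y] bond c/1=1/50: DF=(494853/500000 − 1/50·(0))/(1+1/50) = 9703/10000 ≈ 0.970300
step 2 [2y] bond c/1=21/400: DF=(2039113/2000000 − 21/400·(0.970300))/(1+21/400) = 9203/10000 ≈ 0.920300
step 3 [3y] bond c/1=7/80: DF=(446883/400000 − 7/80·(0.970300+0.920300))/(1+7/80) = 547/625 ≈ 0.875200
step 4 [4y] bond c/1=1/25: DF=(125967/125000 − 1/25·(0.970300+0.920300+0.875200))/(1+1/25) = 4313/5000 ≈ 0.862600
step 5 [5y] zero: DF = P = 8161/10000 ≈ 0.816100
step 6 [6y] bond c/1=7/100: DF=(1132233/1000000 − 7/100·(0.970300+0.920300+0.875200+0.862600+0.816100))/(1+7/100) = 3837/5000 ≈ 0.767400
step 7 [7y] zero: DF = P = 363/500 ≈ 0.726000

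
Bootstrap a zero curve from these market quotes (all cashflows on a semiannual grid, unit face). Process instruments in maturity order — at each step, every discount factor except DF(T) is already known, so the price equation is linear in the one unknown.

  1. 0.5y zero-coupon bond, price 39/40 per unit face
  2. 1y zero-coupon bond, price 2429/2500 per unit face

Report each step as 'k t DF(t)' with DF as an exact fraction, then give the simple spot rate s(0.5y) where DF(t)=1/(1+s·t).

step 1 [0.5y] zero: DF = P = 39/40 ≈ 0.975000
step 2 [1y] zero: DF = P = 2429/2500 ≈ 0.971600

1 1/2 39/40
2 1 2429/2500
s(0.5y) = (1/(39/40) − 1)/(1/2) = 2/39 ≈ 5.1282%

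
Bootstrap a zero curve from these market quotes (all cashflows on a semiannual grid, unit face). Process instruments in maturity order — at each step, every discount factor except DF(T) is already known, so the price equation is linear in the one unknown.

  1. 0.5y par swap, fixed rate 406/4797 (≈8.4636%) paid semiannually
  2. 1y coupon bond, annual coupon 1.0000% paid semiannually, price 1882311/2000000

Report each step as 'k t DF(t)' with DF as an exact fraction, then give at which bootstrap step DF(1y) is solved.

1 1/2 4797/5000
2 1 9317/10000
DF(1y) is solved at step 2

step 1 [0.5y] swap r/2=203/4797: DF=(1 − 203/4797·(0))/(1+203/4797) = 4797/5000 ≈ 0.959400
step 2 [1y] bond c/2=1/200: DF=(1882311/2000000 − 1/200·(0.959400))/(1+1/200) = 9317/10000 ≈ 0.931700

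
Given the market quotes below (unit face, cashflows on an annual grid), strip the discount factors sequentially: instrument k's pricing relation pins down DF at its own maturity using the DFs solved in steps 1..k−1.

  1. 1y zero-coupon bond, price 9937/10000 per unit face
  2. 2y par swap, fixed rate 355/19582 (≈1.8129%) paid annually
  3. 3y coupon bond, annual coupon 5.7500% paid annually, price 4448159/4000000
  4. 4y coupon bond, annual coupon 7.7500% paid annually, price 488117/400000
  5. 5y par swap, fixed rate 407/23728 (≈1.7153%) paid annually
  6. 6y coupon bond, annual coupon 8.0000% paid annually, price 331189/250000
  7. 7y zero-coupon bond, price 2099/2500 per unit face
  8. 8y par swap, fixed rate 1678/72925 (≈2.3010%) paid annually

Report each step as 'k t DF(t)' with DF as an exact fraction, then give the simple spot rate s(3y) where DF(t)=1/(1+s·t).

1 1 9937/10000
2 2 1929/2000
3 3 9451/10000
4 4 9237/10000
5 5 4593/5000
6 6 8751/10000
7 7 2099/2500
8 8 4161/5000
s(3y) = (1/(9451/10000) − 1)/(3) = 183/9451 ≈ 1.9363%

step 1 [1y] zero: DF = P = 9937/10000 ≈ 0.993700
step 2 [2y] swap r/1=355/19582: DF=(1 − 355/19582·(0.993700))/(1+355/19582) = 1929/2000 ≈ 0.964500
step 3 [3y] bond c/1=23/400: DF=(4448159/4000000 − 23/400·(0.993700+0.964500))/(1+23/400) = 9451/10000 ≈ 0.945100
step 4 [4y] bond c/1=31/400: DF=(488117/400000 − 31/400·(0.993700+0.964500+0.945100))/(1+31/400) = 9237/10000 ≈ 0.923700
step 5 [5y] swap r/1=407/23728: DF=(1 − 407/23728·(0.993700+0.964500+0.945100+0.923700))/(1+407/23728) = 4593/5000 ≈ 0.918600
step 6 [6y] bond c/1=2/25: DF=(331189/250000 − 2/25·(0.993700+0.964500+0.945100+0.923700+0.918600))/(1+2/25) = 8751/10000 ≈ 0.875100
step 7 [7y] zero: DF = P = 2099/2500 ≈ 0.839600
step 8 [8y] swap r/1=1678/72925: DF=(1 − 1678/72925·(0.993700+0.964500+0.945100+0.923700+0.918600+0.875100+0.839600))/(1+1678/72925) = 4161/5000 ≈ 0.832200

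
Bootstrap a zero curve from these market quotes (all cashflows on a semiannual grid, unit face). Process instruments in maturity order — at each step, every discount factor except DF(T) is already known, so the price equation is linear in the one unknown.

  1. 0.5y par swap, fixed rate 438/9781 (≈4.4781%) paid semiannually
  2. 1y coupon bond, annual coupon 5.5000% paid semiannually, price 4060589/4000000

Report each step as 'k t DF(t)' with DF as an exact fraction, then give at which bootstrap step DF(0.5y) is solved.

1 1/2 9781/10000
2 1 4809/5000
DF(0.5y) is solved at step 1

step 1 [0.5y] swap r/2=219/9781: DF=(1 − 219/9781·(0))/(1+219/9781) = 9781/10000 ≈ 0.978100
step 2 [1y] bond c/2=11/400: DF=(4060589/4000000 − 11/400·(0.978100))/(1+11/400) = 4809/5000 ≈ 0.961800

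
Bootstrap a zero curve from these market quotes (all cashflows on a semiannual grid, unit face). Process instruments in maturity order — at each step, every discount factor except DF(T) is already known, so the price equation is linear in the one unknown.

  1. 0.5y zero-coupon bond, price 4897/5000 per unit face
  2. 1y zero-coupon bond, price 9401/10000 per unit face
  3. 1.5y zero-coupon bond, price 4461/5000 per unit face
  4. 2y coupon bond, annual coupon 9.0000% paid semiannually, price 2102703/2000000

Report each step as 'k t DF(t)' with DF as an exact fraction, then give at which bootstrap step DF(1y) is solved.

step 1 [0.5y] zero: DF = P = 4897/5000 ≈ 0.979400
step 2 [1y] zero: DF = P = 9401/10000 ≈ 0.940100
step 3 [1.5y] zero: DF = P = 4461/5000 ≈ 0.892200
step 4 [2y] bond c/2=9/200: DF=(2102703/2000000 − 9/200·(0.979400+0.940100+0.892200))/(1+9/200) = 177/200 ≈ 0.885000

1 1/2 4897/5000
2 1 9401/10000
3 3/2 4461/5000
4 2 177/200
DF(1y) is solved at step 2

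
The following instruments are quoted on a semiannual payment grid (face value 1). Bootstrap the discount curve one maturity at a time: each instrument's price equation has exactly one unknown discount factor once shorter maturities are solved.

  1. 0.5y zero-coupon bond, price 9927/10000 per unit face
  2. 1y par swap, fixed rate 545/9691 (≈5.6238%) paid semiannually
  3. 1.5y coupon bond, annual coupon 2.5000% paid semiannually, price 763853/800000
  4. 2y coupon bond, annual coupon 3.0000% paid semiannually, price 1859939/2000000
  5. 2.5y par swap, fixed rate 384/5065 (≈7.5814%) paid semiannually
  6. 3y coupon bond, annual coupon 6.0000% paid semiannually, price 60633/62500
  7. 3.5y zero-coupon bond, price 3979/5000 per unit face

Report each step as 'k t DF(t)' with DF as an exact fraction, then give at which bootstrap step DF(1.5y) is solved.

step 1 [0.5y] zero: DF = P = 9927/10000 ≈ 0.992700
step 2 [1y] swap r/2=545/19382: DF=(1 − 545/19382·(0.992700))/(1+545/19382) = 1891/2000 ≈ 0.945500
step 3 [1.5y] bond c/2=1/80: DF=(763853/800000 − 1/80·(0.992700+0.945500))/(1+1/80) = 9191/10000 ≈ 0.919100
step 4 [2y] bond c/2=3/200: DF=(1859939/2000000 − 3/200·(0.992700+0.945500+0.919100))/(1+3/200) = 437/500 ≈ 0.874000
step 5 [2.5y] swap r/2=192/5065: DF=(1 − 192/5065·(0.992700+0.945500+0.919100+0.874000))/(1+192/5065) = 517/625 ≈ 0.827200
step 6 [3y] bond c/2=3/100: DF=(60633/62500 − 3/100·(0.992700+0.945500+0.919100+0.874000+0.827200))/(1+3/100) = 8091/10000 ≈ 0.809100
step 7 [3.5y] zero: DF = P = 3979/5000 ≈ 0.795800

1 1/2 9927/10000
2 1 1891/2000
3 3/2 9191/10000
4 2 437/500
5 5/2 517/625
6 3 8091/10000
7 7/2 3979/5000
DF(1.5y) is solved at step 3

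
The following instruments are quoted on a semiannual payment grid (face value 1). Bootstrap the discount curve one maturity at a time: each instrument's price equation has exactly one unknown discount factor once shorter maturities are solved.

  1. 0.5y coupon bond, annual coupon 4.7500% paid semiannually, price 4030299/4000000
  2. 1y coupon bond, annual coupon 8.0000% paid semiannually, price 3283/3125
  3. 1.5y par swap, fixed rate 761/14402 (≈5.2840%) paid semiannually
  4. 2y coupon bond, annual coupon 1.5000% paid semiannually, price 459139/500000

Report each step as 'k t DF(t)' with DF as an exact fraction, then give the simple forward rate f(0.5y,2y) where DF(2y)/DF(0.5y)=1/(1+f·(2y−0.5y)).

step 1 [0.5y] bond c/2=19/800: DF=(4030299/4000000 − 19/800·(0))/(1+19/800) = 4921/5000 ≈ 0.984200
step 2 [1y] bond c/2=1/25: DF=(3283/3125 − 1/25·(0.984200))/(1+1/25) = 9723/10000 ≈ 0.972300
step 3 [1.5y] swap r/2=761/28804: DF=(1 − 761/28804·(0.984200+0.972300))/(1+761/28804) = 9239/10000 ≈ 0.923900
step 4 [2y] bond c/2=3/400: DF=(459139/500000 − 3/400·(0.984200+0.972300+0.923900))/(1+3/400) = 89/100 ≈ 0.890000

1 1/2 4921/5000
2 1 9723/10000
3 3/2 9239/10000
4 2 89/100
f(0.5y,2y) = ((4921/5000)/(89/100) − 1)/(3/2) = 157/2225 ≈ 7.0562%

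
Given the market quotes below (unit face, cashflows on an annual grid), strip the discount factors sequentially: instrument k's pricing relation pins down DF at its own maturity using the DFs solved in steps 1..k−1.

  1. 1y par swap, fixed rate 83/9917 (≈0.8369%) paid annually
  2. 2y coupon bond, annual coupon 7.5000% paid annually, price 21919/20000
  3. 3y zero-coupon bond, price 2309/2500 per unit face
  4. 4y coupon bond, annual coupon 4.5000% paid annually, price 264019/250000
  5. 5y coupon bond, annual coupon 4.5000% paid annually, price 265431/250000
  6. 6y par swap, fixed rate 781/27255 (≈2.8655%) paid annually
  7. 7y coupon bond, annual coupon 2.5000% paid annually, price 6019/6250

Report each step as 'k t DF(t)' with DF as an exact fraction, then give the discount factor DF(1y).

step 1 [1y] swap r/1=83/9917: DF=(1 − 83/9917·(0))/(1+83/9917) = 9917/10000 ≈ 0.991700
step 2 [2y] bond c/1=3/40: DF=(21919/20000 − 3/40·(0.991700))/(1+3/40) = 9503/10000 ≈ 0.950300
step 3 [3y] zero: DF = P = 2309/2500 ≈ 0.923600
step 4 [4y] bond c/1=9/200: DF=(264019/250000 − 9/200·(0.991700+0.950300+0.923600))/(1+9/200) = 1109/1250 ≈ 0.887200
step 5 [5y] bond c/1=9/200: DF=(265431/250000 − 9/200·(0.991700+0.950300+0.923600+0.887200))/(1+9/200) = 534/625 ≈ 0.854400
step 6 [6y] swap r/1=781/27255: DF=(1 − 781/27255·(0.991700+0.950300+0.923600+0.887200+0.854400))/(1+781/27255) = 4219/5000 ≈ 0.843800
step 7 [7y] bond c/1=1/40: DF=(6019/6250 − 1/40·(0.991700+0.950300+0.923600+0.887200+0.854400+0.843800))/(1+1/40) = 4033/5000 ≈ 0.806600

1 1 9917/10000
2 2 9503/10000
3 3 2309/2500
4 4 1109/1250
5 5 534/625
6 6 4219/5000
7 7 4033/5000
DF(1y) = 9917/10000 ≈ 0.991700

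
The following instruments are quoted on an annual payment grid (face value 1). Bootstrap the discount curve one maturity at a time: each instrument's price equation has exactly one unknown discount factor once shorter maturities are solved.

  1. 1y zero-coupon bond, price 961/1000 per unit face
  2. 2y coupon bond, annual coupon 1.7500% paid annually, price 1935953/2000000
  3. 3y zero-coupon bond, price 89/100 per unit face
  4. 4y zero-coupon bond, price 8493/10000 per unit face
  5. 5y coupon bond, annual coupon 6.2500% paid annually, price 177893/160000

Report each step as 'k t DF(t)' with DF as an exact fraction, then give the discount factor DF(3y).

1 1 961/1000
2 2 2337/2500
3 3 89/100
4 4 8493/10000
5 5 4163/5000
DF(3y) = 89/100 ≈ 0.890000

step 1 [1y] zero: DF = P = 961/1000 ≈ 0.961000
step 2 [2y] bond c/1=7/400: DF=(1935953/2000000 − 7/400·(0.961000))/(1+7/400) = 2337/2500 ≈ 0.934800
step 3 [3y] zero: DF = P = 89/100 ≈ 0.890000
step 4 [4y] zero: DF = P = 8493/10000 ≈ 0.849300
step 5 [5y] bond c/1=1/16: DF=(177893/160000 − 1/16·(0.961000+0.934800+0.890000+0.849300))/(1+1/16) = 4163/5000 ≈ 0.832600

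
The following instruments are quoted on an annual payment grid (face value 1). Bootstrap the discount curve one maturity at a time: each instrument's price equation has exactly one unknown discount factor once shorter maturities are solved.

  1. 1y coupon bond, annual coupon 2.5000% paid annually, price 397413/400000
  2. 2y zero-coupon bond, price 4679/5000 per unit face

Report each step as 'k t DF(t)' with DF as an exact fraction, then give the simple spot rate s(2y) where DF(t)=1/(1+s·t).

1 1 9693/10000
2 2 4679/5000
s(2y) = (1/(4679/5000) − 1)/(2) = 321/9358 ≈ 3.4302%

step 1 [1y] bond c/1=1/40: DF=(397413/400000 − 1/40·(0))/(1+1/40) = 9693/10000 ≈ 0.969300
step 2 [2y] zero: DF = P = 4679/5000 ≈ 0.935800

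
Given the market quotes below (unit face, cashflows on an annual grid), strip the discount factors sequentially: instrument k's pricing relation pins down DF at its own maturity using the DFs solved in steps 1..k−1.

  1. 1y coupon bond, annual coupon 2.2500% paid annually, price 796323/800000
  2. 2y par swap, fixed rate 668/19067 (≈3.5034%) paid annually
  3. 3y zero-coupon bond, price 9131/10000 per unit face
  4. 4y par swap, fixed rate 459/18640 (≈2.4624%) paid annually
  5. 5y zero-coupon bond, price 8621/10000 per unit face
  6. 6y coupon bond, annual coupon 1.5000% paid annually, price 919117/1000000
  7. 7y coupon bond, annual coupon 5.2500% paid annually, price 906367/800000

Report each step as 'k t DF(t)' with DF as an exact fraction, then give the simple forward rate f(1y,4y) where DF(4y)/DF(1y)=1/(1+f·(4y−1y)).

1 1 1947/2000
2 2 2333/2500
3 3 9131/10000
4 4 4541/5000
5 5 8621/10000
6 6 8377/10000
7 7 8057/10000
f(1y,4y) = ((1947/2000)/(4541/5000) − 1)/(3) = 653/27246 ≈ 2.3967%

step 1 [1y] bond c/1=9/400: DF=(796323/800000 − 9/400·(0))/(1+9/400) = 1947/2000 ≈ 0.973500
step 2 [2y] swap r/1=668/19067: DF=(1 − 668/19067·(0.973500))/(1+668/19067) = 2333/2500 ≈ 0.933200
step 3 [3y] zero: DF = P = 9131/10000 ≈ 0.913100
step 4 [4y] swap r/1=459/18640: DF=(1 − 459/18640·(0.973500+0.933200+0.913100))/(1+459/18640) = 4541/5000 ≈ 0.908200
step 5 [5y] zero: DF = P = 8621/10000 ≈ 0.862100
step 6 [6y] bond c/1=3/200: DF=(919117/1000000 − 3/200·(0.973500+0.933200+0.913100+0.908200+0.862100))/(1+3/200) = 8377/10000 ≈ 0.837700
step 7 [7y] bond c/1=21/400: DF=(906367/800000 − 21/400·(0.973500+0.933200+0.913100+0.908200+0.862100+0.837700))/(1+21/400) = 8057/10000 ≈ 0.805700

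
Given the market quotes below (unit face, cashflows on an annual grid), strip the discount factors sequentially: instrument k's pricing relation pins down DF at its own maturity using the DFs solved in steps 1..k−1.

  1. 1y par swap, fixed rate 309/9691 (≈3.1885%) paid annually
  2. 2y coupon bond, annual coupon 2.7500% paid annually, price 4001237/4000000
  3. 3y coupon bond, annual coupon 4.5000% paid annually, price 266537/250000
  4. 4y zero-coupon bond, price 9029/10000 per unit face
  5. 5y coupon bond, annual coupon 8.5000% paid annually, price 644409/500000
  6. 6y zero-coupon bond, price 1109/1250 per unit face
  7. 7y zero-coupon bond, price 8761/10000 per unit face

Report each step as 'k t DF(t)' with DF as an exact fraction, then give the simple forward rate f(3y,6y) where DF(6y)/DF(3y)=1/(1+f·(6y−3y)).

1 1 9691/10000
2 2 2369/2500
3 3 9377/10000
4 4 9029/10000
5 5 1787/2000
6 6 1109/1250
7 7 8761/10000
f(3y,6y) = ((9377/10000)/(1109/1250) − 1)/(3) = 505/26616 ≈ 1.8974%

step 1 [1y] swap r/1=309/9691: DF=(1 − 309/9691·(0))/(1+309/9691) = 9691/10000 ≈ 0.969100
step 2 [2y] bond c/1=11/400: DF=(4001237/4000000 − 11/400·(0.969100))/(1+11/400) = 2369/2500 ≈ 0.947600
step 3 [3y] bond c/1=9/200: DF=(266537/250000 − 9/200·(0.969100+0.947600))/(1+9/200) = 9377/10000 ≈ 0.937700
step 4 [4y] zero: DF = P = 9029/10000 ≈ 0.902900
step 5 [5y] bond c/1=17/200: DF=(644409/500000 − 17/200·(0.969100+0.947600+0.937700+0.902900))/(1+17/200) = 1787/2000 ≈ 0.893500
step 6 [6y] zero: DF = P = 1109/1250 ≈ 0.887200
step 7 [7y] zero: DF = P = 8761/10000 ≈ 0.876100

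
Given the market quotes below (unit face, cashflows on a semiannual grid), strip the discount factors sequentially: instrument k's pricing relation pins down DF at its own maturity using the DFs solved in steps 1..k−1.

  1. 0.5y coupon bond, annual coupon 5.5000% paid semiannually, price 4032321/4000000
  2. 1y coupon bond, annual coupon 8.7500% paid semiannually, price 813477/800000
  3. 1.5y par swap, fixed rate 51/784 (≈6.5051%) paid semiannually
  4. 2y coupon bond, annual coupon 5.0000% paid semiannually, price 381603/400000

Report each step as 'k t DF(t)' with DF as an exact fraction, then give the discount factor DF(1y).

1 1/2 9811/10000
2 1 9331/10000
3 3/2 4541/5000
4 2 8619/10000
DF(1y) = 9331/10000 ≈ 0.933100

step 1 [0.5y] bond c/2=11/400: DF=(4032321/4000000 − 11/400·(0))/(1+11/400) = 9811/10000 ≈ 0.981100
step 2 [1y] bond c/2=7/160: DF=(813477/800000 − 7/160·(0.981100))/(1+7/160) = 9331/10000 ≈ 0.933100
step 3 [1.5y] swap r/2=51/1568: DF=(1 − 51/1568·(0.981100+0.933100))/(1+51/1568) = 4541/5000 ≈ 0.908200
step 4 [2y] bond c/2=1/40: DF=(381603/400000 − 1/40·(0.981100+0.933100+0.908200))/(1+1/40) = 8619/10000 ≈ 0.861900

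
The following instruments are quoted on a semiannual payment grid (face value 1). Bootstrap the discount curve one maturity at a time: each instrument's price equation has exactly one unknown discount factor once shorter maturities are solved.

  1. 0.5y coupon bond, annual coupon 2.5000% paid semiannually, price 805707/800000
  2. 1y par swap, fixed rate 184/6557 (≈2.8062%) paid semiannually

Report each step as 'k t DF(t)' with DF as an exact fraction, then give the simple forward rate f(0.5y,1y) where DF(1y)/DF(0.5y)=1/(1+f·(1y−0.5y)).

step 1 [0.5y] bond c/2=1/80: DF=(805707/800000 − 1/80·(0))/(1+1/80) = 9947/10000 ≈ 0.994700
step 2 [1y] swap r/2=92/6557: DF=(1 − 92/6557·(0.994700))/(1+92/6557) = 2431/2500 ≈ 0.972400

1 1/2 9947/10000
2 1 2431/2500
f(0.5y,1y) = ((9947/10000)/(2431/2500) − 1)/(1/2) = 223/4862 ≈ 4.5866%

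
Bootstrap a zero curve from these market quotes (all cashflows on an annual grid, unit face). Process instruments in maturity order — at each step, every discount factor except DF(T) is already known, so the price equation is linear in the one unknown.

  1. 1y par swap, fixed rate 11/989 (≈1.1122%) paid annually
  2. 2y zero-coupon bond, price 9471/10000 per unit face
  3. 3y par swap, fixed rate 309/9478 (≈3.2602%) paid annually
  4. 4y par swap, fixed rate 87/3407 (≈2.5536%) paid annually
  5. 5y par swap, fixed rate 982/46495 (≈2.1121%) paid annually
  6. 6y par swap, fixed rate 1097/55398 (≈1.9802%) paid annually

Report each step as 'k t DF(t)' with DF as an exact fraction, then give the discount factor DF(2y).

1 1 989/1000
2 2 9471/10000
3 3 9073/10000
4 4 9043/10000
5 5 4509/5000
6 6 8903/10000
DF(2y) = 9471/10000 ≈ 0.947100

step 1 [1y] swap r/1=11/989: DF=(1 − 11/989·(0))/(1+11/989) = 989/1000 ≈ 0.989000
step 2 [2y] zero: DF = P = 9471/10000 ≈ 0.947100
step 3 [3y] swap r/1=309/9478: DF=(1 − 309/9478·(0.989000+0.947100))/(1+309/9478) = 9073/10000 ≈ 0.907300
step 4 [4y] swap r/1=87/3407: DF=(1 − 87/3407·(0.989000+0.947100+0.907300))/(1+87/3407) = 9043/10000 ≈ 0.904300
step 5 [5y] swap r/1=982/46495: DF=(1 − 982/46495·(0.989000+0.947100+0.907300+0.904300))/(1+982/46495) = 4509/5000 ≈ 0.901800
step 6 [6y] swap r/1=1097/55398: DF=(1 − 1097/55398·(0.989000+0.947100+0.907300+0.904300+0.901800))/(1+1097/55398) = 8903/10000 ≈ 0.890300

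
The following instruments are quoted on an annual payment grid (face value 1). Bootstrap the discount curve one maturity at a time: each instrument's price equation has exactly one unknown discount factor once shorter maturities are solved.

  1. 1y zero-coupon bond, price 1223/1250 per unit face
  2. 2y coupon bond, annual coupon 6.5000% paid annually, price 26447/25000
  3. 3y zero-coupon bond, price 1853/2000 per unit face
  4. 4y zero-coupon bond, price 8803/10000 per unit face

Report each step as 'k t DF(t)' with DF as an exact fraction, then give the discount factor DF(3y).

step 1 [1y] zero: DF = P = 1223/1250 ≈ 0.978400
step 2 [2y] bond c/1=13/200: DF=(26447/25000 − 13/200·(0.978400))/(1+13/200) = 1167/1250 ≈ 0.933600
step 3 [3y] zero: DF = P = 1853/2000 ≈ 0.926500
step 4 [4y] zero: DF = P = 8803/10000 ≈ 0.880300

1 1 1223/1250
2 2 1167/1250
3 3 1853/2000
4 4 8803/10000
DF(3y) = 1853/2000 ≈ 0.926500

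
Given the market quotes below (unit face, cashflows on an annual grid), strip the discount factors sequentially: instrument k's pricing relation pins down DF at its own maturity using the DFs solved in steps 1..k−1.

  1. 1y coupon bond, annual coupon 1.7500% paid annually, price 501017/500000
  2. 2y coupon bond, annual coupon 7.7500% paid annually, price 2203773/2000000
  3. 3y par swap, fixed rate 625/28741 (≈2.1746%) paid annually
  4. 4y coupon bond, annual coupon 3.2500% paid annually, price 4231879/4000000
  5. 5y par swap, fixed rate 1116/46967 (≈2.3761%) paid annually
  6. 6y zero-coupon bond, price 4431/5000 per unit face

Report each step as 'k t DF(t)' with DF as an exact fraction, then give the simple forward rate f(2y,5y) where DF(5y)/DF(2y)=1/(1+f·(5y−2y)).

1 1 1231/1250
2 2 4759/5000
3 3 15/16
4 4 4671/5000
5 5 2221/2500
6 6 4431/5000
f(2y,5y) = ((4759/5000)/(2221/2500) − 1)/(3) = 317/13326 ≈ 2.3788%

step 1 [1y] bond c/1=7/400: DF=(501017/500000 − 7/400·(0))/(1+7/400) = 1231/1250 ≈ 0.984800
step 2 [2y] bond c/1=31/400: DF=(2203773/2000000 − 31/400·(0.984800))/(1+31/400) = 4759/5000 ≈ 0.951800
step 3 [3y] swap r/1=625/28741: DF=(1 − 625/28741·(0.984800+0.951800))/(1+625/28741) = 15/16 ≈ 0.937500
step 4 [4y] bond c/1=13/400: DF=(4231879/4000000 − 13/400·(0.984800+0.951800+0.937500))/(1+13/400) = 4671/5000 ≈ 0.934200
step 5 [5y] swap r/1=1116/46967: DF=(1 − 1116/46967·(0.984800+0.951800+0.937500+0.934200))/(1+1116/46967) = 2221/2500 ≈ 0.888400
step 6 [6y] zero: DF = P = 4431/5000 ≈ 0.886200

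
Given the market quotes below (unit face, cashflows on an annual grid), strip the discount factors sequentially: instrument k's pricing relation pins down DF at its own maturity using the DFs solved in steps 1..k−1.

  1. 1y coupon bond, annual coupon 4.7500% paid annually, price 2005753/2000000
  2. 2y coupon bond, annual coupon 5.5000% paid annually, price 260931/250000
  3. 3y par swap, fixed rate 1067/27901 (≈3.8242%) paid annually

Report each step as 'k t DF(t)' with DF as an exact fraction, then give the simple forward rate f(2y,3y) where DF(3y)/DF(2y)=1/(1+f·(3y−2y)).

1 1 4787/5000
2 2 4697/5000
3 3 8933/10000
f(2y,3y) = ((4697/5000)/(8933/10000) − 1)/(1) = 461/8933 ≈ 5.1606%

step 1 [1y] bond c/1=19/400: DF=(2005753/2000000 − 19/400·(0))/(1+19/400) = 4787/5000 ≈ 0.957400
step 2 [2y] bond c/1=11/200: DF=(260931/250000 − 11/200·(0.957400))/(1+11/200) = 4697/5000 ≈ 0.939400
step 3 [3y] swap r/1=1067/27901: DF=(1 − 1067/27901·(0.957400+0.939400))/(1+1067/27901) = 8933/10000 ≈ 0.893300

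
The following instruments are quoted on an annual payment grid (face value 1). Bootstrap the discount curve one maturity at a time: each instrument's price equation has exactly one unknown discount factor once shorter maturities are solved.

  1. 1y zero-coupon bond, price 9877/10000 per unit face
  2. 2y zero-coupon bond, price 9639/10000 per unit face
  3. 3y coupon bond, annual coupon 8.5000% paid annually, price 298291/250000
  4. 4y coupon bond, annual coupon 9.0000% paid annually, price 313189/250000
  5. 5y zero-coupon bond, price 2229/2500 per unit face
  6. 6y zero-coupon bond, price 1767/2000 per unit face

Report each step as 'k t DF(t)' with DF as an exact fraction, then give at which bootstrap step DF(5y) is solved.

1 1 9877/10000
2 2 9639/10000
3 3 2367/2500
4 4 91/100
5 5 2229/2500
6 6 1767/2000
DF(5y) is solved at step 5

step 1 [1y] zero: DF = P = 9877/10000 ≈ 0.987700
step 2 [2y] zero: DF = P = 9639/10000 ≈ 0.963900
step 3 [3y] bond c/1=17/200: DF=(298291/250000 − 17/200·(0.987700+0.963900))/(1+17/200) = 2367/2500 ≈ 0.946800
step 4 [4y] bond c/1=9/100: DF=(313189/250000 − 9/100·(0.987700+0.963900+0.946800))/(1+9/100) = 91/100 ≈ 0.910000
step 5 [5y] zero: DF = P = 2229/2500 ≈ 0.891600
step 6 [6y] zero: DF = P = 1767/2000 ≈ 0.883500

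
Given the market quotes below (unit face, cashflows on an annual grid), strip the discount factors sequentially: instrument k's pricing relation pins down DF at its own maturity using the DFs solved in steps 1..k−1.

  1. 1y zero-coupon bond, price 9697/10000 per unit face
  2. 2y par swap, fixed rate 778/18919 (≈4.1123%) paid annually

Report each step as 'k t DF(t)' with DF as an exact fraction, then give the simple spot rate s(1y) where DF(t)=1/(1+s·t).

step 1 [1y] zero: DF = P = 9697/10000 ≈ 0.969700
step 2 [2y] swap r/1=778/18919: DF=(1 − 778/18919·(0.969700))/(1+778/18919) = 4611/5000 ≈ 0.922200

1 1 9697/10000
2 2 4611/5000
s(1y) = (1/(9697/10000) − 1)/(1) = 303/9697 ≈ 3.1247%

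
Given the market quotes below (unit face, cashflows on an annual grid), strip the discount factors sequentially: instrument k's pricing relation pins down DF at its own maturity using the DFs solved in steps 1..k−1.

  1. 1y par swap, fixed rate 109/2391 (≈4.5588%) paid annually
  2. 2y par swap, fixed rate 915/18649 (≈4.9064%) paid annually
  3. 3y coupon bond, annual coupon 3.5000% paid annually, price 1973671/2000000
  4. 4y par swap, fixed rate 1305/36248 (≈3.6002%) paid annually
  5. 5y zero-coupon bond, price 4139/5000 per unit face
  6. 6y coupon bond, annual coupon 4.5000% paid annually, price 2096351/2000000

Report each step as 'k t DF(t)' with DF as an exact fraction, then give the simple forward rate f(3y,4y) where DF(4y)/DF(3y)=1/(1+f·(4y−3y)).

1 1 2391/2500
2 2 1817/2000
3 3 1113/1250
4 4 1739/2000
5 5 4139/5000
6 6 8113/10000
f(3y,4y) = ((1113/1250)/(1739/2000) − 1)/(1) = 209/8695 ≈ 2.4037%

step 1 [1y] swap r/1=109/2391: DF=(1 − 109/2391·(0))/(1+109/2391) = 2391/2500 ≈ 0.956400
step 2 [2y] swap r/1=915/18649: DF=(1 − 915/18649·(0.956400))/(1+915/18649) = 1817/2000 ≈ 0.908500
step 3 [3y] bond c/1=7/200: DF=(1973671/2000000 − 7/200·(0.956400+0.908500))/(1+7/200) = 1113/1250 ≈ 0.890400
step 4 [4y] swap r/1=1305/36248: DF=(1 − 1305/36248·(0.956400+0.908500+0.890400))/(1+1305/36248) = 1739/2000 ≈ 0.869500
step 5 [5y] zero: DF = P = 4139/5000 ≈ 0.827800
step 6 [6y] bond c/1=9/200: DF=(2096351/2000000 − 9/200·(0.956400+0.908500+0.890400+0.869500+0.827800))/(1+9/200) = 8113/10000 ≈ 0.811300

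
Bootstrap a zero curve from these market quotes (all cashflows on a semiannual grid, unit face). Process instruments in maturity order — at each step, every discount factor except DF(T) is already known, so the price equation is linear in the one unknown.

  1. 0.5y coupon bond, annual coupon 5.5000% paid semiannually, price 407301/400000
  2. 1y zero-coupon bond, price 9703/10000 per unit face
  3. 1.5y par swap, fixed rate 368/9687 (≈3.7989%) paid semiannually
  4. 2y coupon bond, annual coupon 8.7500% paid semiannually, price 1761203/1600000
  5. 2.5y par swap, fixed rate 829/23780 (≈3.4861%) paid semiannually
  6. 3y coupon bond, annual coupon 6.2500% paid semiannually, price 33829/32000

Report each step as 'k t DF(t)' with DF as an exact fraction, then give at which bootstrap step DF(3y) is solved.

step 1 [0.5y] bond c/2=11/400: DF=(407301/400000 − 11/400·(0))/(1+11/400) = 991/1000 ≈ 0.991000
step 2 [1y] zero: DF = P = 9703/10000 ≈ 0.970300
step 3 [1.5y] swap r/2=184/9687: DF=(1 − 184/9687·(0.991000+0.970300))/(1+184/9687) = 1181/1250 ≈ 0.944800
step 4 [2y] bond c/2=7/160: DF=(1761203/1600000 − 7/160·(0.991000+0.970300+0.944800))/(1+7/160) = 583/625 ≈ 0.932800
step 5 [2.5y] swap r/2=829/47560: DF=(1 − 829/47560·(0.991000+0.970300+0.944800+0.932800))/(1+829/47560) = 9171/10000 ≈ 0.917100
step 6 [3y] bond c/2=1/32: DF=(33829/32000 − 1/32·(0.991000+0.970300+0.944800+0.932800+0.917100))/(1+1/32) = 881/1000 ≈ 0.881000

1 1/2 991/1000
2 1 9703/10000
3 3/2 1181/1250
4 2 583/625
5 5/2 9171/10000
6 3 881/1000
DF(3y) is solved at step 6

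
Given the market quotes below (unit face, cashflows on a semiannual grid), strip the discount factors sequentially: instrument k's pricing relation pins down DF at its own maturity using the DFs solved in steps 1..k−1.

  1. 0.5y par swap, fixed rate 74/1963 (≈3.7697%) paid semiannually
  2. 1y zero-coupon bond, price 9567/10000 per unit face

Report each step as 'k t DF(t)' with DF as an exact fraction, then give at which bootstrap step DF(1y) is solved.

1 1/2 1963/2000
2 1 9567/10000
DF(1y) is solved at step 2

step 1 [0.5y] swap r/2=37/1963: DF=(1 − 37/1963·(0))/(1+37/1963) = 1963/2000 ≈ 0.981500
step 2 [1y] zero: DF = P = 9567/10000 ≈ 0.956700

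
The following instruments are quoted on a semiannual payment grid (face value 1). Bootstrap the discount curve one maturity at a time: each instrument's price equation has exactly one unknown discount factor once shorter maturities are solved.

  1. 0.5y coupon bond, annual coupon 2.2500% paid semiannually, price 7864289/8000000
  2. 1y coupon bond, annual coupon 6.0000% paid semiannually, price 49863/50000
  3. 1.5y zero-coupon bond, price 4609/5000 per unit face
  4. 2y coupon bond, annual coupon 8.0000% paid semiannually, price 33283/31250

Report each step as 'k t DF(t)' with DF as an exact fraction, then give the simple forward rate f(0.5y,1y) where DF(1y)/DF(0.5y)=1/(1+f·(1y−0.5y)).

step 1 [0.5y] bond c/2=9/800: DF=(7864289/8000000 − 9/800·(0))/(1+9/800) = 9721/10000 ≈ 0.972100
step 2 [1y] bond c/2=3/100: DF=(49863/50000 − 3/100·(0.972100))/(1+3/100) = 9399/10000 ≈ 0.939900
step 3 [1.5y] zero: DF = P = 4609/5000 ≈ 0.921800
step 4 [2y] bond c/2=1/25: DF=(33283/31250 − 1/25·(0.972100+0.939900+0.921800))/(1+1/25) = 9151/10000 ≈ 0.915100

1 1/2 9721/10000
2 1 9399/10000
3 3/2 4609/5000
4 2 9151/10000
f(0.5y,1y) = ((9721/10000)/(9399/10000) − 1)/(1/2) = 644/9399 ≈ 6.8518%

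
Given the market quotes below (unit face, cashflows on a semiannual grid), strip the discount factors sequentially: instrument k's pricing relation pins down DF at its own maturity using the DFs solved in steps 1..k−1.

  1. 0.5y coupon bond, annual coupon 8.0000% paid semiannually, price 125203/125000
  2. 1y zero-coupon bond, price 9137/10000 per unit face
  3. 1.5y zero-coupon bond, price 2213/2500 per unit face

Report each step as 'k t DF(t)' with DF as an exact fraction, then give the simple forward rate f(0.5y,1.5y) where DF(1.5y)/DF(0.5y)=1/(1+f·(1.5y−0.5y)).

1 1/2 9631/10000
2 1 9137/10000
3 3/2 2213/2500
f(0.5y,1.5y) = ((9631/10000)/(2213/2500) − 1)/(1) = 779/8852 ≈ 8.8003%

step 1 [0.5y] bond c/2=1/25: DF=(125203/125000 − 1/25·(0))/(1+1/25) = 9631/10000 ≈ 0.963100
step 2 [1y] zero: DF = P = 9137/10000 ≈ 0.913700
step 3 [1.5y] zero: DF = P = 2213/2500 ≈ 0.885200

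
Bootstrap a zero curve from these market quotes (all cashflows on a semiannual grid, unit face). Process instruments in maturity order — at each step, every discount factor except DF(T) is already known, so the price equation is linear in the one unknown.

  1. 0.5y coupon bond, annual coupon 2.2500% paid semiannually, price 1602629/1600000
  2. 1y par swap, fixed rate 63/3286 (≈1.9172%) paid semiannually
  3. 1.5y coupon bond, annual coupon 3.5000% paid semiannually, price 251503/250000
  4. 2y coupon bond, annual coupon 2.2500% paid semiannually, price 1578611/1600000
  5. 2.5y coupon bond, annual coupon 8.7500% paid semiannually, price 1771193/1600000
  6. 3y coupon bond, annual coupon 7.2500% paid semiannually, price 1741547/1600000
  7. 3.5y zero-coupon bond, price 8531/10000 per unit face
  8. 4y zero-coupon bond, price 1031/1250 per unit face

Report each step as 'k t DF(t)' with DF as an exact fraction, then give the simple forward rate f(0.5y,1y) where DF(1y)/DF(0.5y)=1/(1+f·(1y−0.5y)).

step 1 [0.5y] bond c/2=9/800: DF=(1602629/1600000 − 9/800·(0))/(1+9/800) = 1981/2000 ≈ 0.990500
step 2 [1y] swap r/2=63/6572: DF=(1 − 63/6572·(0.990500))/(1+63/6572) = 9811/10000 ≈ 0.981100
step 3 [1.5y] bond c/2=7/400: DF=(251503/250000 − 7/400·(0.990500+0.981100))/(1+7/400) = 2387/2500 ≈ 0.954800
step 4 [2y] bond c/2=9/800: DF=(1578611/1600000 − 9/800·(0.990500+0.981100+0.954800))/(1+9/800) = 9431/10000 ≈ 0.943100
step 5 [2.5y] bond c/2=7/160: DF=(1771193/1600000 − 7/160·(0.990500+0.981100+0.954800+0.943100))/(1+7/160) = 1123/1250 ≈ 0.898400
step 6 [3y] bond c/2=29/800: DF=(1741547/1600000 − 29/800·(0.990500+0.981100+0.954800+0.943100+0.898400))/(1+29/800) = 2209/2500 ≈ 0.883600
step 7 [3.5y] zero: DF = P = 8531/10000 ≈ 0.853100
step 8 [4y] zero: DF = P = 1031/1250 ≈ 0.824800

1 1/2 1981/2000
2 1 9811/10000
3 3/2 2387/2500
4 2 9431/10000
5 5/2 1123/1250
6 3 2209/2500
7 7/2 8531/10000
8 4 1031/1250
f(0.5y,1y) = ((1981/2000)/(9811/10000) − 1)/(1/2) = 188/9811 ≈ 1.9162%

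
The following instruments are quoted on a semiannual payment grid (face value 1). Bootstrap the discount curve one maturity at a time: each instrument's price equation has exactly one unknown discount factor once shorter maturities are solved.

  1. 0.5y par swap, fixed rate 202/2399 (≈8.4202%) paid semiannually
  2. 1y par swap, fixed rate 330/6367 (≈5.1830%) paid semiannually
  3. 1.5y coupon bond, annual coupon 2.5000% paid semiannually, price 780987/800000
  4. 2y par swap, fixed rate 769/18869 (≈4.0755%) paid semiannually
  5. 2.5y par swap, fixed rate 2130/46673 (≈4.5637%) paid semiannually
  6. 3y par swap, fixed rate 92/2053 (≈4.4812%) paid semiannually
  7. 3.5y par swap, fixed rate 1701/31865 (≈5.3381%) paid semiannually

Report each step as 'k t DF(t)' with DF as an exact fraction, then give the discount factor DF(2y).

step 1 [0.5y] swap r/2=101/2399: DF=(1 − 101/2399·(0))/(1+101/2399) = 2399/2500 ≈ 0.959600
step 2 [1y] swap r/2=165/6367: DF=(1 − 165/6367·(0.959600))/(1+165/6367) = 1901/2000 ≈ 0.950500
step 3 [1.5y] bond c/2=1/80: DF=(780987/800000 − 1/80·(0.959600+0.950500))/(1+1/80) = 4703/5000 ≈ 0.940600
step 4 [2y] swap r/2=769/37738: DF=(1 − 769/37738·(0.959600+0.950500+0.940600))/(1+769/37738) = 9231/10000 ≈ 0.923100
step 5 [2.5y] swap r/2=1065/46673: DF=(1 − 1065/46673·(0.959600+0.950500+0.940600+0.923100))/(1+1065/46673) = 1787/2000 ≈ 0.893500
step 6 [3y] swap r/2=46/2053: DF=(1 − 46/2053·(0.959600+0.950500+0.940600+0.923100+0.893500))/(1+46/2053) = 4379/5000 ≈ 0.875800
step 7 [3.5y] swap r/2=1701/63730: DF=(1 − 1701/63730·(0.959600+0.950500+0.940600+0.923100+0.893500+0.875800))/(1+1701/63730) = 8299/10000 ≈ 0.829900

1 1/2 2399/2500
2 1 1901/2000
3 3/2 4703/5000
4 2 9231/10000
5 5/2 1787/2000
6 3 4379/5000
7 7/2 8299/10000
DF(2y) = 9231/10000 ≈ 0.923100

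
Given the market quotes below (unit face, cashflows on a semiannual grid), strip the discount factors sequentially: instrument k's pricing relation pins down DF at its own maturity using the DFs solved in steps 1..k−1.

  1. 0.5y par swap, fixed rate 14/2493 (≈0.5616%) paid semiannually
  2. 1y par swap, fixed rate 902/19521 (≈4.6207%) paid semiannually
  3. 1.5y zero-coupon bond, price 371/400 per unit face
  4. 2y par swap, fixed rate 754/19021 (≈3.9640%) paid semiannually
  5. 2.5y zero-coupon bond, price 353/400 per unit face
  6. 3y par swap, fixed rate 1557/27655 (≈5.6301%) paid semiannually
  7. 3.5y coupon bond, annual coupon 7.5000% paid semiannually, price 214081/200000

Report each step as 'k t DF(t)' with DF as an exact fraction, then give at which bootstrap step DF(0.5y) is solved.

step 1 [0.5y] swap r/2=7/2493: DF=(1 − 7/2493·(0))/(1+7/2493) = 2493/2500 ≈ 0.997200
step 2 [1y] swap r/2=451/19521: DF=(1 − 451/19521·(0.997200))/(1+451/19521) = 9549/10000 ≈ 0.954900
step 3 [1.5y] zero: DF = P = 371/400 ≈ 0.927500
step 4 [2y] swap r/2=377/19021: DF=(1 − 377/19021·(0.997200+0.954900+0.927500))/(1+377/19021) = 4623/5000 ≈ 0.924600
step 5 [2.5y] zero: DF = P = 353/400 ≈ 0.882500
step 6 [3y] swap r/2=1557/55310: DF=(1 − 1557/55310·(0.997200+0.954900+0.927500+0.924600+0.882500))/(1+1557/55310) = 8443/10000 ≈ 0.844300
step 7 [3.5y] bond c/2=3/80: DF=(214081/200000 − 3/80·(0.997200+0.954900+0.927500+0.924600+0.882500+0.844300))/(1+3/80) = 4159/5000 ≈ 0.831800

1 1/2 2493/2500
2 1 9549/10000
3 3/2 371/400
4 2 4623/5000
5 5/2 353/400
6 3 8443/10000
7 7/2 4159/5000
DF(0.5y) is solved at step 1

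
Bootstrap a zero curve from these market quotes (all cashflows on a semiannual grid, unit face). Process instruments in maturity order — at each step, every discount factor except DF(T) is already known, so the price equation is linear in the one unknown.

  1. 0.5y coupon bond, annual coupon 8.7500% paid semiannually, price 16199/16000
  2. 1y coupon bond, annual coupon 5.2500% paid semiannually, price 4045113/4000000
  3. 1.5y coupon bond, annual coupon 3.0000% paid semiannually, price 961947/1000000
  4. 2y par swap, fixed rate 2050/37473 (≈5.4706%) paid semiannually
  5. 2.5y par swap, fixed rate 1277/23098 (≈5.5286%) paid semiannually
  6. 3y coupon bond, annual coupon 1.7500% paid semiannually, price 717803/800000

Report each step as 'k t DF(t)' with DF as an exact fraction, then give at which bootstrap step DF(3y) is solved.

1 1/2 97/100
2 1 4803/5000
3 3/2 1149/1250
4 2 359/400
5 5/2 8723/10000
6 3 4247/5000
DF(3y) is solved at step 6

step 1 [0.5y] bond c/2=7/160: DF=(16199/16000 − 7/160·(0))/(1+7/160) = 97/100 ≈ 0.970000
step 2 [1y] bond c/2=21/800: DF=(4045113/4000000 − 21/800·(0.970000))/(1+21/800) = 4803/5000 ≈ 0.960600
step 3 [1.5y] bond c/2=3/200: DF=(961947/1000000 − 3/200·(0.970000+0.960600))/(1+3/200) = 1149/1250 ≈ 0.919200
step 4 [2y] swap r/2=1025/37473: DF=(1 − 1025/37473·(0.970000+0.960600+0.919200))/(1+1025/37473) = 359/400 ≈ 0.897500
step 5 [2.5y] swap r/2=1277/46196: DF=(1 − 1277/46196·(0.970000+0.960600+0.919200+0.897500))/(1+1277/46196) = 8723/10000 ≈ 0.872300
step 6 [3y] bond c/2=7/800: DF=(717803/800000 − 7/800·(0.970000+0.960600+0.919200+0.897500+0.872300))/(1+7/800) = 4247/5000 ≈ 0.849400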